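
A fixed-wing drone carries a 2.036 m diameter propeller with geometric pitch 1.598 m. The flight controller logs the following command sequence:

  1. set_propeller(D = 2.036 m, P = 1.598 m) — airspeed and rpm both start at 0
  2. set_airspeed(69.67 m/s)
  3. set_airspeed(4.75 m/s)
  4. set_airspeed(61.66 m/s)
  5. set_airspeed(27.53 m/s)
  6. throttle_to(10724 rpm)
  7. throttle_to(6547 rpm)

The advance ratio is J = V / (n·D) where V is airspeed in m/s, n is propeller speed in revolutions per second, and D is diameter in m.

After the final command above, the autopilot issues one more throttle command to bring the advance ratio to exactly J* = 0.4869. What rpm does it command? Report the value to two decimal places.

set_propeller: D = 2.036 m, P = 1.598 m (p = P/D = 0.784872); state ← (V=0, rpm=0)
set_airspeed(69.67): V ← 69.67 m/s
set_airspeed(4.75): V ← 4.75 m/s
set_airspeed(61.66): V ← 61.66 m/s
set_airspeed(27.53): V ← 27.53 m/s
throttle_to(10724): rpm ← 10724
throttle_to(6547): rpm ← 6547
final state: V = 27.53 m/s, rpm = 6547 → n = rpm/60 = 109.116667 rev/s
target J* = 0.4869; solve J* = V/(n·D) for n: n = V/(J*·D) = 27.53/(0.4869 × 2.036) = 27.770817 rev/s
rpm = 60·n = 1666.249045

rpm = 1666.25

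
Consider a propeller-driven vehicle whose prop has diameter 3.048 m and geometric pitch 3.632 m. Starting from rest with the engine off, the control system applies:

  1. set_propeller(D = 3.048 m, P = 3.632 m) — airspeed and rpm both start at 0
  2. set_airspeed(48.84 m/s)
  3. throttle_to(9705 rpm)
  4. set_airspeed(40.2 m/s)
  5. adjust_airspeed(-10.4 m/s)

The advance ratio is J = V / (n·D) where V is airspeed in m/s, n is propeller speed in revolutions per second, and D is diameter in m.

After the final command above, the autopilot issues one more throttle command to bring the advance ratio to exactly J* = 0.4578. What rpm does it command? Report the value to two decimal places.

set_propeller: D = 3.048 m, P = 3.632 m (p = P/D = 1.191601); state ← (V=0, rpm=0)
set_airspeed(48.84): V ← 48.84 m/s
throttle_to(9705): rpm ← 9705
set_airspeed(40.2): V ← 40.2 m/s
adjust_airspeed(-10.4): V ← 40.2 -10.4 = 29.8 m/s
final state: V = 29.8 m/s, rpm = 9705 → n = rpm/60 = 161.750000 rev/s
target J* = 0.4578; solve J* = V/(n·D) for n: n = V/(J*·D) = 29.8/(0.4578 × 3.048) = 21.356275 rev/s
rpm = 60·n = 1281.376525

rpm = 1281.38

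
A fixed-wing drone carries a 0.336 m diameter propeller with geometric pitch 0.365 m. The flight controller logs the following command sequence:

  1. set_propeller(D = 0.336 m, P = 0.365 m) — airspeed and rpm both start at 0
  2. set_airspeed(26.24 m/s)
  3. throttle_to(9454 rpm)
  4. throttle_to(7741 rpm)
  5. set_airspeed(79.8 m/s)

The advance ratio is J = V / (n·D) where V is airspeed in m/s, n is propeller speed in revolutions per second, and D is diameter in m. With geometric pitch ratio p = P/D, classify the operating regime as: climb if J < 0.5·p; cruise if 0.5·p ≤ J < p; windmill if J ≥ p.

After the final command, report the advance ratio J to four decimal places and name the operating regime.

J = 1.8408, regime = windmill

set_propeller: D = 0.336 m, P = 0.365 m (p = P/D = 1.086310); state ← (V=0, rpm=0)
set_airspeed(26.24): V ← 26.24 m/s
throttle_to(9454): rpm ← 9454
throttle_to(7741): rpm ← 7741
set_airspeed(79.8): V ← 79.8 m/s
final state: V = 79.8 m/s, rpm = 7741 → n = rpm/60 = 129.016667 rev/s
J = V / (n·D) = 79.8 / (129.016667 × 0.336) = 1.840847
regime bands: climb J<0.5432 | cruise [0.5432, 1.0863) | windmill J≥1.0863
J = 1.8408 → windmill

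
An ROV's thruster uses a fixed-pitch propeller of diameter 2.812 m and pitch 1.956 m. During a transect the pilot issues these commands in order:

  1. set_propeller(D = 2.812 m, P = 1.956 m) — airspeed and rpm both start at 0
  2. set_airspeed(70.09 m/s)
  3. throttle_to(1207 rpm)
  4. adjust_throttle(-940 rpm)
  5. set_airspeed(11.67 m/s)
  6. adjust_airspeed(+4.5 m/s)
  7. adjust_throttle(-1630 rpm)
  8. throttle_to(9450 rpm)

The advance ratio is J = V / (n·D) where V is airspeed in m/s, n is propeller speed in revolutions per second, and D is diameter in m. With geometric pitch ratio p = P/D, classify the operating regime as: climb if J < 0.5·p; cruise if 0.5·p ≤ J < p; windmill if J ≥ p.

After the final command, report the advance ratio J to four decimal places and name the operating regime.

set_propeller: D = 2.812 m, P = 1.956 m (p = P/D = 0.695590); state ← (V=0, rpm=0)
set_airspeed(70.09): V ← 70.09 m/s
throttle_to(1207): rpm ← 1207
adjust_throttle(-940): rpm ← 1207 -940 = 267
set_airspeed(11.67): V ← 11.67 m/s
adjust_airspeed(+4.5): V ← 11.67 +4.5 = 16.17 m/s
adjust_throttle(-1630): rpm ← 267 -1630 = -1363
throttle_to(9450): rpm ← 9450
final state: V = 16.17 m/s, rpm = 9450 → n = rpm/60 = 157.500000 rev/s
J = V / (n·D) = 16.17 / (157.500000 × 2.812) = 0.036510
regime bands: climb J<0.3478 | cruise [0.3478, 0.6956) | windmill J≥0.6956
J = 0.0365 → climb

J = 0.0365, regime = climb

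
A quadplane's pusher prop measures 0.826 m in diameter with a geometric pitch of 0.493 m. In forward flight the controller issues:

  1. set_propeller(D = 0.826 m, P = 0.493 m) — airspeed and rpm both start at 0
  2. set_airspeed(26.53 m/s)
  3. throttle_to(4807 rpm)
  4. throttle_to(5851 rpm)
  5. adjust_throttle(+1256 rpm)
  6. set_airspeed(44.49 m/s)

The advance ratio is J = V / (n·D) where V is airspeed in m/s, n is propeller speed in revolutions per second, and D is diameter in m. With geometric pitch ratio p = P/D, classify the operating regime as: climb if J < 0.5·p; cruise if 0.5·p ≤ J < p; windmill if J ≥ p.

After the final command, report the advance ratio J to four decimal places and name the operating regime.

set_propeller: D = 0.826 m, P = 0.493 m (p = P/D = 0.596852); state ← (V=0, rpm=0)
set_airspeed(26.53): V ← 26.53 m/s
throttle_to(4807): rpm ← 4807
throttle_to(5851): rpm ← 5851
adjust_throttle(+1256): rpm ← 5851 +1256 = 7107
set_airspeed(44.49): V ← 44.49 m/s
final state: V = 44.49 m/s, rpm = 7107 → n = rpm/60 = 118.450000 rev/s
J = V / (n·D) = 44.49 / (118.450000 × 0.826) = 0.454723
regime bands: climb J<0.2984 | cruise [0.2984, 0.5969) | windmill J≥0.5969
J = 0.4547 → cruise

J = 0.4547, regime = cruise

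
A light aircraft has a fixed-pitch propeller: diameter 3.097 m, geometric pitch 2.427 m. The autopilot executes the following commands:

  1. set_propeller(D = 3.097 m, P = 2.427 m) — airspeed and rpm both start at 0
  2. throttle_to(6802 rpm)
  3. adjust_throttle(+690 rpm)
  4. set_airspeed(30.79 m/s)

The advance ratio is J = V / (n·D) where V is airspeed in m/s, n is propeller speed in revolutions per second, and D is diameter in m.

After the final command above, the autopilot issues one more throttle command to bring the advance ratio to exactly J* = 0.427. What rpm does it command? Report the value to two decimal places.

rpm = 1396.99

set_propeller: D = 3.097 m, P = 2.427 m (p = P/D = 0.783662); state ← (V=0, rpm=0)
throttle_to(6802): rpm ← 6802
adjust_throttle(+690): rpm ← 6802 +690 = 7492
set_airspeed(30.79): V ← 30.79 m/s
final state: V = 30.79 m/s, rpm = 7492 → n = rpm/60 = 124.866667 rev/s
target J* = 0.427; solve J* = V/(n·D) for n: n = V/(J*·D) = 30.79/(0.427 × 3.097) = 23.283090 rev/s
rpm = 60·n = 1396.985373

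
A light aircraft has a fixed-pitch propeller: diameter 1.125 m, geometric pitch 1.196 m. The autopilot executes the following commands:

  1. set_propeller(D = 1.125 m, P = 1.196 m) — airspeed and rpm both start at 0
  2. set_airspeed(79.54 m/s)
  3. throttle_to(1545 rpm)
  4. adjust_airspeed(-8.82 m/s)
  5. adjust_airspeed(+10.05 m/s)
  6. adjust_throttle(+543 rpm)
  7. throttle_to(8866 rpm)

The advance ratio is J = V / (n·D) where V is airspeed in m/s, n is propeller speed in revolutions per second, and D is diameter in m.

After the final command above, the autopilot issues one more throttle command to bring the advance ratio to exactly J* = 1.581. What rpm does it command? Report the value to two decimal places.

set_propeller: D = 1.125 m, P = 1.196 m (p = P/D = 1.063111); state ← (V=0, rpm=0)
set_airspeed(79.54): V ← 79.54 m/s
throttle_to(1545): rpm ← 1545
adjust_airspeed(-8.82): V ← 79.54 -8.82 = 70.72 m/s
adjust_airspeed(+10.05): V ← 70.72 +10.05 = 80.77 m/s
adjust_throttle(+543): rpm ← 1545 +543 = 2088
throttle_to(8866): rpm ← 8866
final state: V = 80.77 m/s, rpm = 8866 → n = rpm/60 = 147.766667 rev/s
target J* = 1.581; solve J* = V/(n·D) for n: n = V/(J*·D) = 80.77/(1.581 × 1.125) = 45.411484 rev/s
rpm = 60·n = 2724.689015

rpm = 2724.69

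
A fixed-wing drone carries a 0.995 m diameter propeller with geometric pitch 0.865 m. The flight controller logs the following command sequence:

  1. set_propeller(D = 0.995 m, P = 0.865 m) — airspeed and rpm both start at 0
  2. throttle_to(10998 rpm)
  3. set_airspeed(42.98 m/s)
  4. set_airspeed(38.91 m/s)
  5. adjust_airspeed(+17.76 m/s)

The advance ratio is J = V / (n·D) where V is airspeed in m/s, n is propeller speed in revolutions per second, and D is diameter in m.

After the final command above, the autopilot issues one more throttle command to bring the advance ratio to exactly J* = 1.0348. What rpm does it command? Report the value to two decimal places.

rpm = 3302.36

set_propeller: D = 0.995 m, P = 0.865 m (p = P/D = 0.869347); state ← (V=0, rpm=0)
throttle_to(10998): rpm ← 10998
set_airspeed(42.98): V ← 42.98 m/s
set_airspeed(38.91): V ← 38.91 m/s
adjust_airspeed(+17.76): V ← 38.91 +17.76 = 56.67 m/s
final state: V = 56.67 m/s, rpm = 10998 → n = rpm/60 = 183.300000 rev/s
target J* = 1.0348; solve J* = V/(n·D) for n: n = V/(J*·D) = 56.67/(1.0348 × 0.995) = 55.039403 rev/s
rpm = 60·n = 3302.364159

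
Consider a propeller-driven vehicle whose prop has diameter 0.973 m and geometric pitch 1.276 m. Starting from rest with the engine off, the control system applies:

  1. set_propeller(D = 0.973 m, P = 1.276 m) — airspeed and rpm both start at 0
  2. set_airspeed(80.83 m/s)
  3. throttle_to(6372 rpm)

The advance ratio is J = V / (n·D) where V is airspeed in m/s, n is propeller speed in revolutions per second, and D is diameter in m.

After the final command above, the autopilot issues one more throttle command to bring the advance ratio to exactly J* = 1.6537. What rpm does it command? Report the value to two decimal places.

set_propeller: D = 0.973 m, P = 1.276 m (p = P/D = 1.311408); state ← (V=0, rpm=0)
set_airspeed(80.83): V ← 80.83 m/s
throttle_to(6372): rpm ← 6372
final state: V = 80.83 m/s, rpm = 6372 → n = rpm/60 = 106.200000 rev/s
target J* = 1.6537; solve J* = V/(n·D) for n: n = V/(J*·D) = 80.83/(1.6537 × 0.973) = 50.234607 rev/s
rpm = 60·n = 3014.076442

rpm = 3014.08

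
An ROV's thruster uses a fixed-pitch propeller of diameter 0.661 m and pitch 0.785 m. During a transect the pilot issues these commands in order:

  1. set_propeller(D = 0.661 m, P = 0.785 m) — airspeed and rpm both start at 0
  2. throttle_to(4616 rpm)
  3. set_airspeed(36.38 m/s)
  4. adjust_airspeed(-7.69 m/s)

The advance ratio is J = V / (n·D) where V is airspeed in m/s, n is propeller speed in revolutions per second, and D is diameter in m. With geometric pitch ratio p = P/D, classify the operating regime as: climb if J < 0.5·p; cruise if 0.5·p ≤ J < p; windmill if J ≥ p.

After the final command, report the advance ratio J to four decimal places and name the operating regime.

set_propeller: D = 0.661 m, P = 0.785 m (p = P/D = 1.187595); state ← (V=0, rpm=0)
throttle_to(4616): rpm ← 4616
set_airspeed(36.38): V ← 36.38 m/s
adjust_airspeed(-7.69): V ← 36.38 -7.69 = 28.69 m/s
final state: V = 28.69 m/s, rpm = 4616 → n = rpm/60 = 76.933333 rev/s
J = V / (n·D) = 28.69 / (76.933333 × 0.661) = 0.564176
regime bands: climb J<0.5938 | cruise [0.5938, 1.1876) | windmill J≥1.1876
J = 0.5642 → climb

J = 0.5642, regime = climb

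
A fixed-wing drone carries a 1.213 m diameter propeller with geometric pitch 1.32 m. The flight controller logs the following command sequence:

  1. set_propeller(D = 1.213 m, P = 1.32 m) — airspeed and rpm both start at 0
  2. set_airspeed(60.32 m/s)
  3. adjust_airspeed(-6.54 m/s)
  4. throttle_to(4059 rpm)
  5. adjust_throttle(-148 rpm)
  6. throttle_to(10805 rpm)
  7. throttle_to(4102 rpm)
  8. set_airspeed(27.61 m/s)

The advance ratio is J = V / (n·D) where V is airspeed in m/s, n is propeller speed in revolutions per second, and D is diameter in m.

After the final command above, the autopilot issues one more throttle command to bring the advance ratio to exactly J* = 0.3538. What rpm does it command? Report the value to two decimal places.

rpm = 3860.10

set_propeller: D = 1.213 m, P = 1.32 m (p = P/D = 1.088211); state ← (V=0, rpm=0)
set_airspeed(60.32): V ← 60.32 m/s
adjust_airspeed(-6.54): V ← 60.32 -6.54 = 53.78 m/s
throttle_to(4059): rpm ← 4059
adjust_throttle(-148): rpm ← 4059 -148 = 3911
throttle_to(10805): rpm ← 10805
throttle_to(4102): rpm ← 4102
set_airspeed(27.61): V ← 27.61 m/s
final state: V = 27.61 m/s, rpm = 4102 → n = rpm/60 = 68.366667 rev/s
target J* = 0.3538; solve J* = V/(n·D) for n: n = V/(J*·D) = 27.61/(0.3538 × 1.213) = 64.335070 rev/s
rpm = 60·n = 3860.104194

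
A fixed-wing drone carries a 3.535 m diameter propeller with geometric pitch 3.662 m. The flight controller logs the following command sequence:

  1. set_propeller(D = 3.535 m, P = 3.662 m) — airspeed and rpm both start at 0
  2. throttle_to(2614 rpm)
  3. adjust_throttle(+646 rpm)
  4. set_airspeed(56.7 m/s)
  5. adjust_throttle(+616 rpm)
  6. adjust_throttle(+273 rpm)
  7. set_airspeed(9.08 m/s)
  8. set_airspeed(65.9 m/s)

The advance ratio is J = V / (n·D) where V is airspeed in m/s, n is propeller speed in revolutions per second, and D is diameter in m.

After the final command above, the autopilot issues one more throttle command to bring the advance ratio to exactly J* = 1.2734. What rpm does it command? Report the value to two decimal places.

set_propeller: D = 3.535 m, P = 3.662 m (p = P/D = 1.035926); state ← (V=0, rpm=0)
throttle_to(2614): rpm ← 2614
adjust_throttle(+646): rpm ← 2614 +646 = 3260
set_airspeed(56.7): V ← 56.7 m/s
adjust_throttle(+616): rpm ← 3260 +616 = 3876
adjust_throttle(+273): rpm ← 3876 +273 = 4149
set_airspeed(9.08): V ← 9.08 m/s
set_airspeed(65.9): V ← 65.9 m/s
final state: V = 65.9 m/s, rpm = 4149 → n = rpm/60 = 69.150000 rev/s
target J* = 1.2734; solve J* = V/(n·D) for n: n = V/(J*·D) = 65.9/(1.2734 × 3.535) = 14.639665 rev/s
rpm = 60·n = 878.379924

rpm = 878.38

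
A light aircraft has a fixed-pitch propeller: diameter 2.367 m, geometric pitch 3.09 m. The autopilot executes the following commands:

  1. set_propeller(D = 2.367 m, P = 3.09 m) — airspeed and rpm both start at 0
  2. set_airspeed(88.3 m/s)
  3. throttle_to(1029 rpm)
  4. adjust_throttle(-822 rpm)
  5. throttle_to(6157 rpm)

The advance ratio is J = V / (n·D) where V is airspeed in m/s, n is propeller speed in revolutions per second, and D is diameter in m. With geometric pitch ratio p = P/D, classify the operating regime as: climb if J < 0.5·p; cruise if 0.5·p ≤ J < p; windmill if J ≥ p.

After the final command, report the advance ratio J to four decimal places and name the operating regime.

J = 0.3635, regime = climb

set_propeller: D = 2.367 m, P = 3.09 m (p = P/D = 1.305450); state ← (V=0, rpm=0)
set_airspeed(88.3): V ← 88.3 m/s
throttle_to(1029): rpm ← 1029
adjust_throttle(-822): rpm ← 1029 -822 = 207
throttle_to(6157): rpm ← 6157
final state: V = 88.3 m/s, rpm = 6157 → n = rpm/60 = 102.616667 rev/s
J = V / (n·D) = 88.3 / (102.616667 × 2.367) = 0.363534
regime bands: climb J<0.6527 | cruise [0.6527, 1.3054) | windmill J≥1.3054
J = 0.3635 → climb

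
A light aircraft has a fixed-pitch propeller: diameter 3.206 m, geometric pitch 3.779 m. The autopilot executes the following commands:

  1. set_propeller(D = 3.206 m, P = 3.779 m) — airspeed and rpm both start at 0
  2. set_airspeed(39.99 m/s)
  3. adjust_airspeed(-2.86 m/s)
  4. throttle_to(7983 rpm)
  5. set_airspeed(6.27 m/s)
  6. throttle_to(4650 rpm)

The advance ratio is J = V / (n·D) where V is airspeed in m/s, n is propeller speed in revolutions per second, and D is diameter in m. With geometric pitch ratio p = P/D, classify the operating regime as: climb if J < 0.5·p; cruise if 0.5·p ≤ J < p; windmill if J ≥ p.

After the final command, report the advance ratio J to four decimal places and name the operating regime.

set_propeller: D = 3.206 m, P = 3.779 m (p = P/D = 1.178727); state ← (V=0, rpm=0)
set_airspeed(39.99): V ← 39.99 m/s
adjust_airspeed(-2.86): V ← 39.99 -2.86 = 37.13 m/s
throttle_to(7983): rpm ← 7983
set_airspeed(6.27): V ← 6.27 m/s
throttle_to(4650): rpm ← 4650
final state: V = 6.27 m/s, rpm = 4650 → n = rpm/60 = 77.500000 rev/s
J = V / (n·D) = 6.27 / (77.500000 × 3.206) = 0.025235
regime bands: climb J<0.5894 | cruise [0.5894, 1.1787) | windmill J≥1.1787
J = 0.0252 → climb

J = 0.0252, regime = climb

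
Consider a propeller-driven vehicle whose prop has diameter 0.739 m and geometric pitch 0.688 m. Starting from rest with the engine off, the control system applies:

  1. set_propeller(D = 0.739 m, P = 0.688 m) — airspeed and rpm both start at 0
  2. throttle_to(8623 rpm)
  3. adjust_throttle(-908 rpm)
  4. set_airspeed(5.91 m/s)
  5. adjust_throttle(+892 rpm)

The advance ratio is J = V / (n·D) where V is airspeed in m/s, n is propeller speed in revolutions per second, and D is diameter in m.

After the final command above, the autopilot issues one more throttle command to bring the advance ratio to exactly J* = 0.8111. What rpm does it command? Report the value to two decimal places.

set_propeller: D = 0.739 m, P = 0.688 m (p = P/D = 0.930988); state ← (V=0, rpm=0)
throttle_to(8623): rpm ← 8623
adjust_throttle(-908): rpm ← 8623 -908 = 7715
set_airspeed(5.91): V ← 5.91 m/s
adjust_throttle(+892): rpm ← 7715 +892 = 8607
final state: V = 5.91 m/s, rpm = 8607 → n = rpm/60 = 143.450000 rev/s
target J* = 0.8111; solve J* = V/(n·D) for n: n = V/(J*·D) = 5.91/(0.8111 × 0.739) = 9.859812 rev/s
rpm = 60·n = 591.588729

rpm = 591.59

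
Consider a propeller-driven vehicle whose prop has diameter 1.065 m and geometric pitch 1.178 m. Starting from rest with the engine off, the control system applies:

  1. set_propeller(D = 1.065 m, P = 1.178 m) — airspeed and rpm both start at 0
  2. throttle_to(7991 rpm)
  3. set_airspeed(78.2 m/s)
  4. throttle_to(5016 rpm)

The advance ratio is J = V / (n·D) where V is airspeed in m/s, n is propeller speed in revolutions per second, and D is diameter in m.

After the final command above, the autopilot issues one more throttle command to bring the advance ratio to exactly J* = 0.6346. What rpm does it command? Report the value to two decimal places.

rpm = 6942.38

set_propeller: D = 1.065 m, P = 1.178 m (p = P/D = 1.106103); state ← (V=0, rpm=0)
throttle_to(7991): rpm ← 7991
set_airspeed(78.2): V ← 78.2 m/s
throttle_to(5016): rpm ← 5016
final state: V = 78.2 m/s, rpm = 5016 → n = rpm/60 = 83.600000 rev/s
target J* = 0.6346; solve J* = V/(n·D) for n: n = V/(J*·D) = 78.2/(0.6346 × 1.065) = 115.706319 rev/s
rpm = 60·n = 6942.379141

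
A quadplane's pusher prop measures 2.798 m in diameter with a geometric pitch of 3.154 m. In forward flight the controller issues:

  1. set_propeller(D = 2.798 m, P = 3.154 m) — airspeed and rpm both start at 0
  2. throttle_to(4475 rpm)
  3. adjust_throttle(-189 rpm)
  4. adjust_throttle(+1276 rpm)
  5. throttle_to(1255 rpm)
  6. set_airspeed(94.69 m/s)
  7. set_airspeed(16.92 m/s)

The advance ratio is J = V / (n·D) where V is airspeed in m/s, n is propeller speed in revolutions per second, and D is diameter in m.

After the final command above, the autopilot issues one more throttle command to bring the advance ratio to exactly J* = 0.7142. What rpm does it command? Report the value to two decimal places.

rpm = 508.02

set_propeller: D = 2.798 m, P = 3.154 m (p = P/D = 1.127234); state ← (V=0, rpm=0)
throttle_to(4475): rpm ← 4475
adjust_throttle(-189): rpm ← 4475 -189 = 4286
adjust_throttle(+1276): rpm ← 4286 +1276 = 5562
throttle_to(1255): rpm ← 1255
set_airspeed(94.69): V ← 94.69 m/s
set_airspeed(16.92): V ← 16.92 m/s
final state: V = 16.92 m/s, rpm = 1255 → n = rpm/60 = 20.916667 rev/s
target J* = 0.7142; solve J* = V/(n·D) for n: n = V/(J*·D) = 16.92/(0.7142 × 2.798) = 8.467063 rev/s
rpm = 60·n = 508.023793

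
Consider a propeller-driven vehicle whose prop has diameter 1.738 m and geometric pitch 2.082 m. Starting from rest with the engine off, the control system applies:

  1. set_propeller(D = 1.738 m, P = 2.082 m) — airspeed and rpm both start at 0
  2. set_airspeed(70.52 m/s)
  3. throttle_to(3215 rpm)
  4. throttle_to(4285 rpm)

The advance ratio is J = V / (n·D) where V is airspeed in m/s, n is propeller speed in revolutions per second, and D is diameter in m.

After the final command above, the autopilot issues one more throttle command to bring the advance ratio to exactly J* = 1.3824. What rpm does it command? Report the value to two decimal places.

set_propeller: D = 1.738 m, P = 2.082 m (p = P/D = 1.197929); state ← (V=0, rpm=0)
set_airspeed(70.52): V ← 70.52 m/s
throttle_to(3215): rpm ← 3215
throttle_to(4285): rpm ← 4285
final state: V = 70.52 m/s, rpm = 4285 → n = rpm/60 = 71.416667 rev/s
target J* = 1.3824; solve J* = V/(n·D) for n: n = V/(J*·D) = 70.52/(1.3824 × 1.738) = 29.351399 rev/s
rpm = 60·n = 1761.083941

rpm = 1761.08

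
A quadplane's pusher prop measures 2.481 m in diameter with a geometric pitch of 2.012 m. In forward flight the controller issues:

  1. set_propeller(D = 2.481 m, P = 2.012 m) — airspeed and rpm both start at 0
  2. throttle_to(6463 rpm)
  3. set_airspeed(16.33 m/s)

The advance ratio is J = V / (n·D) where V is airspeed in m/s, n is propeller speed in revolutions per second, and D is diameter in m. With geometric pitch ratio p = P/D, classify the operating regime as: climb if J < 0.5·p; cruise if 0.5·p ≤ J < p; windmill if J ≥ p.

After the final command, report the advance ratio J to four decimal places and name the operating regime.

J = 0.0611, regime = climb

set_propeller: D = 2.481 m, P = 2.012 m (p = P/D = 0.810963); state ← (V=0, rpm=0)
throttle_to(6463): rpm ← 6463
set_airspeed(16.33): V ← 16.33 m/s
final state: V = 16.33 m/s, rpm = 6463 → n = rpm/60 = 107.716667 rev/s
J = V / (n·D) = 16.33 / (107.716667 × 2.481) = 0.061105
regime bands: climb J<0.4055 | cruise [0.4055, 0.8110) | windmill J≥0.8110
J = 0.0611 → climb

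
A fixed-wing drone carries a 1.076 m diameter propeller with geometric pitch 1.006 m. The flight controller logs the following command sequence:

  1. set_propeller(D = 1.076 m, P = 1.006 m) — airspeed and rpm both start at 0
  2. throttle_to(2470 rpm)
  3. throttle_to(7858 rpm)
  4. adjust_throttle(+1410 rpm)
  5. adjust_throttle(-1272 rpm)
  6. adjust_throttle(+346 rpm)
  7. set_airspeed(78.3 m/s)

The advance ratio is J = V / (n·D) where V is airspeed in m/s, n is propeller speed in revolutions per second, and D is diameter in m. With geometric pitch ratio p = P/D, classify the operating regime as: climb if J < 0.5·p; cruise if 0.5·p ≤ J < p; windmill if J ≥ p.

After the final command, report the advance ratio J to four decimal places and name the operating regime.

J = 0.5234, regime = cruise

set_propeller: D = 1.076 m, P = 1.006 m (p = P/D = 0.934944); state ← (V=0, rpm=0)
throttle_to(2470): rpm ← 2470
throttle_to(7858): rpm ← 7858
adjust_throttle(+1410): rpm ← 7858 +1410 = 9268
adjust_throttle(-1272): rpm ← 9268 -1272 = 7996
adjust_throttle(+346): rpm ← 7996 +346 = 8342
set_airspeed(78.3): V ← 78.3 m/s
final state: V = 78.3 m/s, rpm = 8342 → n = rpm/60 = 139.033333 rev/s
J = V / (n·D) = 78.3 / (139.033333 × 1.076) = 0.523396
regime bands: climb J<0.4675 | cruise [0.4675, 0.9349) | windmill J≥0.9349
J = 0.5234 → cruise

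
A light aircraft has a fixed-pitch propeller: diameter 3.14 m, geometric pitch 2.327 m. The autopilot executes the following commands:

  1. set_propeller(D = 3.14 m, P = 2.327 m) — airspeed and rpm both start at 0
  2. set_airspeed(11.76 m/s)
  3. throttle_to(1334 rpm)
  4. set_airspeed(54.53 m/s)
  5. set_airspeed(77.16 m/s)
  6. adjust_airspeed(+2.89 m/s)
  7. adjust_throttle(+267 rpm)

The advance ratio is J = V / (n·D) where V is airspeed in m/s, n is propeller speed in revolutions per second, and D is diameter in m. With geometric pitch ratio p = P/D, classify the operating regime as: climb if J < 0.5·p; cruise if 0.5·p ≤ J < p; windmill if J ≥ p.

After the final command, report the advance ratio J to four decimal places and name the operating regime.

J = 0.9554, regime = windmill

set_propeller: D = 3.14 m, P = 2.327 m (p = P/D = 0.741083); state ← (V=0, rpm=0)
set_airspeed(11.76): V ← 11.76 m/s
throttle_to(1334): rpm ← 1334
set_airspeed(54.53): V ← 54.53 m/s
set_airspeed(77.16): V ← 77.16 m/s
adjust_airspeed(+2.89): V ← 77.16 +2.89 = 80.05 m/s
adjust_throttle(+267): rpm ← 1334 +267 = 1601
final state: V = 80.05 m/s, rpm = 1601 → n = rpm/60 = 26.683333 rev/s
J = V / (n·D) = 80.05 / (26.683333 × 3.14) = 0.955414
regime bands: climb J<0.3705 | cruise [0.3705, 0.7411) | windmill J≥0.7411
J = 0.9554 → windmill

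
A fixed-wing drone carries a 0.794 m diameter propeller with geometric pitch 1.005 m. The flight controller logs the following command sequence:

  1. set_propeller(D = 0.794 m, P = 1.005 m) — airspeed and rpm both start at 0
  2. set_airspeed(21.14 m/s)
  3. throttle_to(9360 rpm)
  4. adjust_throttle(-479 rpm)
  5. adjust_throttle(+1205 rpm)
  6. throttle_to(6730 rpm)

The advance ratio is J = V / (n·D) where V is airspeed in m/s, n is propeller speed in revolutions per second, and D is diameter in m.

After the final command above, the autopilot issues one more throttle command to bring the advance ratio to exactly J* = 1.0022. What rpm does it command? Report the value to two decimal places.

rpm = 1593.97

set_propeller: D = 0.794 m, P = 1.005 m (p = P/D = 1.265743); state ← (V=0, rpm=0)
set_airspeed(21.14): V ← 21.14 m/s
throttle_to(9360): rpm ← 9360
adjust_throttle(-479): rpm ← 9360 -479 = 8881
adjust_throttle(+1205): rpm ← 8881 +1205 = 10086
throttle_to(6730): rpm ← 6730
final state: V = 21.14 m/s, rpm = 6730 → n = rpm/60 = 112.166667 rev/s
target J* = 1.0022; solve J* = V/(n·D) for n: n = V/(J*·D) = 21.14/(1.0022 × 0.794) = 26.566239 rev/s
rpm = 60·n = 1593.974365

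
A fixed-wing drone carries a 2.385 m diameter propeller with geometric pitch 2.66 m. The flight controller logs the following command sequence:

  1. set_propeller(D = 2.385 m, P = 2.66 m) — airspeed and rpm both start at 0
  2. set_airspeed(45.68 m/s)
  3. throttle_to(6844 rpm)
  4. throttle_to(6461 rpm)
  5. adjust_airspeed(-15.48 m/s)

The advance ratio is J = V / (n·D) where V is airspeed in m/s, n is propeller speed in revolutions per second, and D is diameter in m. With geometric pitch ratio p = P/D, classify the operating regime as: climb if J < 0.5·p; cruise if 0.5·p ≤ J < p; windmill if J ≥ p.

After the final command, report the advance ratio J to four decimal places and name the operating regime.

set_propeller: D = 2.385 m, P = 2.66 m (p = P/D = 1.115304); state ← (V=0, rpm=0)
set_airspeed(45.68): V ← 45.68 m/s
throttle_to(6844): rpm ← 6844
throttle_to(6461): rpm ← 6461
adjust_airspeed(-15.48): V ← 45.68 -15.48 = 30.2 m/s
final state: V = 30.2 m/s, rpm = 6461 → n = rpm/60 = 107.683333 rev/s
J = V / (n·D) = 30.2 / (107.683333 × 2.385) = 0.117590
regime bands: climb J<0.5577 | cruise [0.5577, 1.1153) | windmill J≥1.1153
J = 0.1176 → climb

J = 0.1176, regime = climb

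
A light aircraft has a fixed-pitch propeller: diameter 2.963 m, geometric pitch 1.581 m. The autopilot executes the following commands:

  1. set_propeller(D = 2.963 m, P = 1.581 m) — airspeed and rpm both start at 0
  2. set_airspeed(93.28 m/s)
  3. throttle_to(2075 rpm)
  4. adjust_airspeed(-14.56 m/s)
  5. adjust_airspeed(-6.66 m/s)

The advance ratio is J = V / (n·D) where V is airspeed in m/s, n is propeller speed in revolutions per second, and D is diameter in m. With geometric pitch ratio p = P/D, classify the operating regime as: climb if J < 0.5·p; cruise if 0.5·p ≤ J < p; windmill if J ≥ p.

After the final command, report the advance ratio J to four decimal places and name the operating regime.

J = 0.7032, regime = windmill

set_propeller: D = 2.963 m, P = 1.581 m (p = P/D = 0.533581); state ← (V=0, rpm=0)
set_airspeed(93.28): V ← 93.28 m/s
throttle_to(2075): rpm ← 2075
adjust_airspeed(-14.56): V ← 93.28 -14.56 = 78.72 m/s
adjust_airspeed(-6.66): V ← 78.72 -6.66 = 72.06 m/s
final state: V = 72.06 m/s, rpm = 2075 → n = rpm/60 = 34.583333 rev/s
J = V / (n·D) = 72.06 / (34.583333 × 2.963) = 0.703227
regime bands: climb J<0.2668 | cruise [0.2668, 0.5336) | windmill J≥0.5336
J = 0.7032 → windmill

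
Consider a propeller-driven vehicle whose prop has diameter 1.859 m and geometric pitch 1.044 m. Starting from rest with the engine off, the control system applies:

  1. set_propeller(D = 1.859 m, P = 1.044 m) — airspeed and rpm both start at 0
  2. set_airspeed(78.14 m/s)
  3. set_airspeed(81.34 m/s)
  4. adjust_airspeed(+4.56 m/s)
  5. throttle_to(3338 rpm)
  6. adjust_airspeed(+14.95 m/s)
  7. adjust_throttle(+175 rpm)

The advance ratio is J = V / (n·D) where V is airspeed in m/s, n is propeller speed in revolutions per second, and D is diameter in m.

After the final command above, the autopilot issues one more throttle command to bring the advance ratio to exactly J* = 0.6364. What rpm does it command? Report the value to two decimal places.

set_propeller: D = 1.859 m, P = 1.044 m (p = P/D = 0.561592); state ← (V=0, rpm=0)
set_airspeed(78.14): V ← 78.14 m/s
set_airspeed(81.34): V ← 81.34 m/s
adjust_airspeed(+4.56): V ← 81.34 +4.56 = 85.9 m/s
throttle_to(3338): rpm ← 3338
adjust_airspeed(+14.95): V ← 85.9 +14.95 = 100.85 m/s
adjust_throttle(+175): rpm ← 3338 +175 = 3513
final state: V = 100.85 m/s, rpm = 3513 → n = rpm/60 = 58.550000 rev/s
target J* = 0.6364; solve J* = V/(n·D) for n: n = V/(J*·D) = 100.85/(0.6364 × 1.859) = 85.244495 rev/s
rpm = 60·n = 5114.669694

rpm = 5114.67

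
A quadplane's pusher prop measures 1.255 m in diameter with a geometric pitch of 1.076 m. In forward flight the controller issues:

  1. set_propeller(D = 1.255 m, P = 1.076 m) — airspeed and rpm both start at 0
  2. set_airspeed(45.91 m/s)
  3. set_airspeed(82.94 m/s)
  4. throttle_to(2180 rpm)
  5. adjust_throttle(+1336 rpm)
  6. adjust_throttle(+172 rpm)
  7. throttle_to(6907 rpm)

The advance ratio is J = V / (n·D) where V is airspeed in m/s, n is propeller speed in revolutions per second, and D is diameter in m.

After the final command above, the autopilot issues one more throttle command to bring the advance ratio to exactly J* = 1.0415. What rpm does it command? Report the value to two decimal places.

rpm = 3807.26

set_propeller: D = 1.255 m, P = 1.076 m (p = P/D = 0.857371); state ← (V=0, rpm=0)
set_airspeed(45.91): V ← 45.91 m/s
set_airspeed(82.94): V ← 82.94 m/s
throttle_to(2180): rpm ← 2180
adjust_throttle(+1336): rpm ← 2180 +1336 = 3516
adjust_throttle(+172): rpm ← 3516 +172 = 3688
throttle_to(6907): rpm ← 6907
final state: V = 82.94 m/s, rpm = 6907 → n = rpm/60 = 115.116667 rev/s
target J* = 1.0415; solve J* = V/(n·D) for n: n = V/(J*·D) = 82.94/(1.0415 × 1.255) = 63.454296 rev/s
rpm = 60·n = 3807.257767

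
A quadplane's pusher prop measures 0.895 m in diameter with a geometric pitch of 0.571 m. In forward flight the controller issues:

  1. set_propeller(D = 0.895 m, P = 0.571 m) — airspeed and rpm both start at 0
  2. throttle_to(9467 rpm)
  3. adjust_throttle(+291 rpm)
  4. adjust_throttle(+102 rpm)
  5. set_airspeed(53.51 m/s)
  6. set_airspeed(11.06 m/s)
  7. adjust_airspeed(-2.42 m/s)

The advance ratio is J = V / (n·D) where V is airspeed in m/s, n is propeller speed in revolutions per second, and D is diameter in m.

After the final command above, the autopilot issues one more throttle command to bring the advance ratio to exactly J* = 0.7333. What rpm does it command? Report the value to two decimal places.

set_propeller: D = 0.895 m, P = 0.571 m (p = P/D = 0.637989); state ← (V=0, rpm=0)
throttle_to(9467): rpm ← 9467
adjust_throttle(+291): rpm ← 9467 +291 = 9758
adjust_throttle(+102): rpm ← 9758 +102 = 9860
set_airspeed(53.51): V ← 53.51 m/s
set_airspeed(11.06): V ← 11.06 m/s
adjust_airspeed(-2.42): V ← 11.06 -2.42 = 8.64 m/s
final state: V = 8.64 m/s, rpm = 9860 → n = rpm/60 = 164.333333 rev/s
target J* = 0.7333; solve J* = V/(n·D) for n: n = V/(J*·D) = 8.64/(0.7333 × 0.895) = 13.164641 rev/s
rpm = 60·n = 789.878463

rpm = 789.88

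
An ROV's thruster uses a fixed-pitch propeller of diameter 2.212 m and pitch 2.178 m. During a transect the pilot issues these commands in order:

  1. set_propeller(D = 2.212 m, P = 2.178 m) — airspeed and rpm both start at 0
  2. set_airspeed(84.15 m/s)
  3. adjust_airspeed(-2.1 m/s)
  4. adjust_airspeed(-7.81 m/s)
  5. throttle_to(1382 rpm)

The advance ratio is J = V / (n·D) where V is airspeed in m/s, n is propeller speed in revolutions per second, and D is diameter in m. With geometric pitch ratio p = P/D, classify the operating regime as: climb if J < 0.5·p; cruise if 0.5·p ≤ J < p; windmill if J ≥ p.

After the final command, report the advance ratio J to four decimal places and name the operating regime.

set_propeller: D = 2.212 m, P = 2.178 m (p = P/D = 0.984629); state ← (V=0, rpm=0)
set_airspeed(84.15): V ← 84.15 m/s
adjust_airspeed(-2.1): V ← 84.15 -2.1 = 82.05 m/s
adjust_airspeed(-7.81): V ← 82.05 -7.81 = 74.24 m/s
throttle_to(1382): rpm ← 1382
final state: V = 74.24 m/s, rpm = 1382 → n = rpm/60 = 23.033333 rev/s
J = V / (n·D) = 74.24 / (23.033333 × 2.212) = 1.457122
regime bands: climb J<0.4923 | cruise [0.4923, 0.9846) | windmill J≥0.9846
J = 1.4571 → windmill

J = 1.4571, regime = windmill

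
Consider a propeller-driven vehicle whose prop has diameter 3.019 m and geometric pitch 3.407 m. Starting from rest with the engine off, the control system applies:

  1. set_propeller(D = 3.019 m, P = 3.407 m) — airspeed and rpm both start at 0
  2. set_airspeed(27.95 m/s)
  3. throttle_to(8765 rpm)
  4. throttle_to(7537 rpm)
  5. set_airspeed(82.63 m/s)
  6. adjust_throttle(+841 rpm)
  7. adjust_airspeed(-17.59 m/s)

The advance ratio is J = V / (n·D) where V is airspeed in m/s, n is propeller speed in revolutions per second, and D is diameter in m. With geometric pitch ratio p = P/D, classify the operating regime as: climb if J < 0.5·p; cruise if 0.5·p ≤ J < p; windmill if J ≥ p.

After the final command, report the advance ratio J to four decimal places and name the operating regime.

set_propeller: D = 3.019 m, P = 3.407 m (p = P/D = 1.128519); state ← (V=0, rpm=0)
set_airspeed(27.95): V ← 27.95 m/s
throttle_to(8765): rpm ← 8765
throttle_to(7537): rpm ← 7537
set_airspeed(82.63): V ← 82.63 m/s
adjust_throttle(+841): rpm ← 7537 +841 = 8378
adjust_airspeed(-17.59): V ← 82.63 -17.59 = 65.04 m/s
final state: V = 65.04 m/s, rpm = 8378 → n = rpm/60 = 139.633333 rev/s
J = V / (n·D) = 65.04 / (139.633333 × 3.019) = 0.154287
regime bands: climb J<0.5643 | cruise [0.5643, 1.1285) | windmill J≥1.1285
J = 0.1543 → climb

J = 0.1543, regime = climb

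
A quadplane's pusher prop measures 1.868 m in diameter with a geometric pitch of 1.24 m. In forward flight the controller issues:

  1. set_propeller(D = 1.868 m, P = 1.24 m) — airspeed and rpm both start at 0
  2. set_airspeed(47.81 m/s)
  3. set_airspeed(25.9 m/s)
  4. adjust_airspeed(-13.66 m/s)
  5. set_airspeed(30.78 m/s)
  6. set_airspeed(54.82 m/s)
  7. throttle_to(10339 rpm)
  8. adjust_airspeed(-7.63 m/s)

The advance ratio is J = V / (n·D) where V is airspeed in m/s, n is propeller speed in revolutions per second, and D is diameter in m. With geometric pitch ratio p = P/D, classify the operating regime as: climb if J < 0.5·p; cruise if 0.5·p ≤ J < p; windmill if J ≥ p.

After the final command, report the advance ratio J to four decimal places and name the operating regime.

set_propeller: D = 1.868 m, P = 1.24 m (p = P/D = 0.663812); state ← (V=0, rpm=0)
set_airspeed(47.81): V ← 47.81 m/s
set_airspeed(25.9): V ← 25.9 m/s
adjust_airspeed(-13.66): V ← 25.9 -13.66 = 12.24 m/s
set_airspeed(30.78): V ← 30.78 m/s
set_airspeed(54.82): V ← 54.82 m/s
throttle_to(10339): rpm ← 10339
adjust_airspeed(-7.63): V ← 54.82 -7.63 = 47.19 m/s
final state: V = 47.19 m/s, rpm = 10339 → n = rpm/60 = 172.316667 rev/s
J = V / (n·D) = 47.19 / (172.316667 × 1.868) = 0.146604
regime bands: climb J<0.3319 | cruise [0.3319, 0.6638) | windmill J≥0.6638
J = 0.1466 → climb

J = 0.1466, regime = climb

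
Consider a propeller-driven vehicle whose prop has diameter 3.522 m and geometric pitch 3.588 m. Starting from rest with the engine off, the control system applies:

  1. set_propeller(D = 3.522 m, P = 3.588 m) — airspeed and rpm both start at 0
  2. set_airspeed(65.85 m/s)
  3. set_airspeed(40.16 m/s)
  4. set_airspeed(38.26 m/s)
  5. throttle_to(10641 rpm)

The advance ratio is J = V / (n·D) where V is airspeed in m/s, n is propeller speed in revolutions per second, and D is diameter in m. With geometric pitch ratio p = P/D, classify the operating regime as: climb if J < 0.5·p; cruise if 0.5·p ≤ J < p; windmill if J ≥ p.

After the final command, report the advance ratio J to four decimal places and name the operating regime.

J = 0.0613, regime = climb

set_propeller: D = 3.522 m, P = 3.588 m (p = P/D = 1.018739); state ← (V=0, rpm=0)
set_airspeed(65.85): V ← 65.85 m/s
set_airspeed(40.16): V ← 40.16 m/s
set_airspeed(38.26): V ← 38.26 m/s
throttle_to(10641): rpm ← 10641
final state: V = 38.26 m/s, rpm = 10641 → n = rpm/60 = 177.350000 rev/s
J = V / (n·D) = 38.26 / (177.350000 × 3.522) = 0.061253
regime bands: climb J<0.5094 | cruise [0.5094, 1.0187) | windmill J≥1.0187
J = 0.0613 → climb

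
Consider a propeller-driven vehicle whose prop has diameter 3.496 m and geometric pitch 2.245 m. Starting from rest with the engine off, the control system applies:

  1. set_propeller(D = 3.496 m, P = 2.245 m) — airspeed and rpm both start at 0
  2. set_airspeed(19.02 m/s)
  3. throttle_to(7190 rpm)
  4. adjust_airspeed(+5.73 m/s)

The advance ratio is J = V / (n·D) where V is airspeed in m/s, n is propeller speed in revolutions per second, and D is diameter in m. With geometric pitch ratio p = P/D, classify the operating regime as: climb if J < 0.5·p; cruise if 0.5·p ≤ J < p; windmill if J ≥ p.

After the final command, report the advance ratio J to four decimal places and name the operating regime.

set_propeller: D = 3.496 m, P = 2.245 m (p = P/D = 0.642162); state ← (V=0, rpm=0)
set_airspeed(19.02): V ← 19.02 m/s
throttle_to(7190): rpm ← 7190
adjust_airspeed(+5.73): V ← 19.02 +5.73 = 24.75 m/s
final state: V = 24.75 m/s, rpm = 7190 → n = rpm/60 = 119.833333 rev/s
J = V / (n·D) = 24.75 / (119.833333 × 3.496) = 0.059078
regime bands: climb J<0.3211 | cruise [0.3211, 0.6422) | windmill J≥0.6422
J = 0.0591 → climb

J = 0.0591, regime = climb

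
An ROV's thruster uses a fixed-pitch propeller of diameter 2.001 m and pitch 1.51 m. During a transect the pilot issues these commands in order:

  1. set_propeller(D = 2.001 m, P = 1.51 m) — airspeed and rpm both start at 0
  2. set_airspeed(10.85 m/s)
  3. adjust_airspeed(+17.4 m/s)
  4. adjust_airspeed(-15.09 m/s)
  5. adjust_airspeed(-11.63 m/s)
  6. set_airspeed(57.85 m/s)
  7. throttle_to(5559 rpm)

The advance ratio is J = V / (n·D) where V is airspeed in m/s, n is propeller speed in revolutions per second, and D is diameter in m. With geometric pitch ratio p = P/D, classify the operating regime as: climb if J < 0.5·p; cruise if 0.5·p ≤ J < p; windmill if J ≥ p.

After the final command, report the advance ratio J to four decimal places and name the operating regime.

set_propeller: D = 2.001 m, P = 1.51 m (p = P/D = 0.754623); state ← (V=0, rpm=0)
set_airspeed(10.85): V ← 10.85 m/s
adjust_airspeed(+17.4): V ← 10.85 +17.4 = 28.25 m/s
adjust_airspeed(-15.09): V ← 28.25 -15.09 = 13.16 m/s
adjust_airspeed(-11.63): V ← 13.16 -11.63 = 1.53 m/s
set_airspeed(57.85): V ← 57.85 m/s
throttle_to(5559): rpm ← 5559
final state: V = 57.85 m/s, rpm = 5559 → n = rpm/60 = 92.650000 rev/s
J = V / (n·D) = 57.85 / (92.650000 × 2.001) = 0.312040
regime bands: climb J<0.3773 | cruise [0.3773, 0.7546) | windmill J≥0.7546
J = 0.3120 → climb

J = 0.3120, regime = climb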